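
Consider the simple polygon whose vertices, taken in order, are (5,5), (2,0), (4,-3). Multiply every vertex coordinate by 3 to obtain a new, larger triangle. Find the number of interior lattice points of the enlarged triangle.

82

By the shoelace formula, twice the signed area is |[5·0 − 2·5] + [2·(-3) − 4·0] + [4·5 − 5·(-3)]| = 19, so the area is 9.5.
Summing gcd(|Δx|,|Δy|) over the edges gives the boundary count: gcd(3,5) + gcd(2,3) + gcd(1,8) = 1+1+1 = 3.
Scaling by 3 multiplies the area by 3² = 9 (so the new area is 85.5) and multiplies the boundary lattice-point count by 3, giving 9.
By Pick's theorem, the interior count of the dilated polygon is 85.5 − 9/2 + 1 = 82.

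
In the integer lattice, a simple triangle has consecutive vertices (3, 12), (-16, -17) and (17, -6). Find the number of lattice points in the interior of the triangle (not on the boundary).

368

By the shoelace formula, twice the signed area is |[3·(-17) − (-16)·12] + [(-16)·(-6) − 17·(-17)] + [17·12 − 3·(-6)]| = 748, so the area is 374.
Summing gcd(|Δx|,|Δy|) over the edges gives the boundary count: gcd(19,29) + gcd(33,11) + gcd(14,18) = 1+11+2 = 14.
By Pick's theorem A = I + B/2 − 1, so I = 374 − 14/2 + 1 = 368.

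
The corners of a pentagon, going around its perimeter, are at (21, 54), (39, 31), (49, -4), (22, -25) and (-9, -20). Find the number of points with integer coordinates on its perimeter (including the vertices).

Along each edge there are gcd(|Δx|,|Δy|)+1 lattice points, so counting each shared vertex once the boundary has gcd(18,23) + gcd(10,35) + gcd(27,21) + gcd(31,5) + gcd(30,74) = 1+5+3+1+2 = 12.

12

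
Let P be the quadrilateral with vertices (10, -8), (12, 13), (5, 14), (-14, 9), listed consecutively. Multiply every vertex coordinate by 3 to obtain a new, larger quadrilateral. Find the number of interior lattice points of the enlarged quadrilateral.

2659

Using the shoelace formula, 2A = |(10·13 − 12·(-8)) + (12·14 − 5·13) + (5·9 − (-14)·14) + ((-14)·(-8) − 10·9)| = 592, so the area is 296.
The number of boundary lattice points is Σ gcd(|Δx|,|Δy|) = gcd(2,21) + gcd(7,1) + gcd(19,5) + gcd(24,17) = 1+1+1+1 = 4.
Scaling by 3 multiplies the area by 3² = 9 (so the new area is 2664) and multiplies the boundary lattice-point count by 3, giving 12.
By Pick's theorem, the interior count of the dilated polygon is 2664 − 12/2 + 1 = 2659.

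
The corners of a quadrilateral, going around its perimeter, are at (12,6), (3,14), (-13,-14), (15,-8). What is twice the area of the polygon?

By the shoelace formula, twice the signed area is |[12·14 − 3·6] + [3·(-14) − (-13)·14] + [(-13)·(-8) − 15·(-14)] + [15·6 − 12·(-8)]| = 790, so the area is 395.

790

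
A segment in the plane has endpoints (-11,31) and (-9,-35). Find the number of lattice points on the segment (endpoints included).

The number of lattice points on a segment between lattice points is gcd(|Δx|,|Δy|) + 1 = gcd(2,66) + 1 = 2 + 1 = 3.

3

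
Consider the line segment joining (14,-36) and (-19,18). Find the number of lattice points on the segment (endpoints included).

The number of lattice points on a segment between lattice points is gcd(|Δx|,|Δy|) + 1 = gcd(33,54) + 1 = 3 + 1 = 4.

4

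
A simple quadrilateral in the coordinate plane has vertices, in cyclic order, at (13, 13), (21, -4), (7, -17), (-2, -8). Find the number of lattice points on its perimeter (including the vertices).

14

Summing gcd(|Δx|,|Δy|) over the edges gives the boundary count: gcd(8,17) + gcd(14,13) + gcd(9,9) + gcd(15,21) = 1+1+9+3 = 14.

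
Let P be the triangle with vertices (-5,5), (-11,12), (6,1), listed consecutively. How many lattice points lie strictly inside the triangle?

By the shoelace formula, twice the signed area is |[(-5)·12 − (-11)·5] + [(-11)·1 − 6·12] + [6·5 − (-5)·1]| = 53, so the area is 53/2.
Summing gcd(|Δx|,|Δy|) over the edges gives the boundary count: gcd(6,7) + gcd(17,11) + gcd(11,4) = 1+1+1 = 3.
Pick's theorem gives I = A − B/2 + 1 = 53/2 − 3/2 + 1 = 26.

26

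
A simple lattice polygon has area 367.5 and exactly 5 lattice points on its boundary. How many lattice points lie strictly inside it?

From Pick's theorem, I = A − B/2 + 1 = 367.5 − 5/2 + 1 = 366.

366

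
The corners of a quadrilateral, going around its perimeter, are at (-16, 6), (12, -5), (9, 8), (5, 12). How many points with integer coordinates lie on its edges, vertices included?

9

Summing gcd(|Δx|,|Δy|) over the edges gives the boundary count: gcd(28,11) + gcd(3,13) + gcd(4,4) + gcd(21,6) = 1+1+4+3 = 9.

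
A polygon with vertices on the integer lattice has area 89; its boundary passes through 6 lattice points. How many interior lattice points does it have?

87

From Pick's theorem, I = A − B/2 + 1 = 89 − 6/2 + 1 = 87.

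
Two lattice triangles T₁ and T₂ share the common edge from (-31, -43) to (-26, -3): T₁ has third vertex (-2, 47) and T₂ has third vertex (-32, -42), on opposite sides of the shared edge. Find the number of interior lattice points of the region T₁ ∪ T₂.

375

The union is the simple quadrilateral with vertices (-31, -43), (-2, 47), (-26, -3), (-32, -42) in order.
By the shoelace formula, twice the signed area is |((-31)·47 − (-2)·(-43)) + ((-2)·(-3) − (-26)·47) + ((-26)·(-42) − (-32)·(-3)) + ((-32)·(-43) − (-31)·(-42))| = 755, so the area is 377.5.
The number of boundary lattice points is Σ gcd(|Δx|,|Δy|) = gcd(29,90) + gcd(24,50) + gcd(6,39) + gcd(1,1) = 1+2+3+1 = 7.
By Pick's theorem I = A − B/2 + 1 = 377.5 − 7/2 + 1 = 375.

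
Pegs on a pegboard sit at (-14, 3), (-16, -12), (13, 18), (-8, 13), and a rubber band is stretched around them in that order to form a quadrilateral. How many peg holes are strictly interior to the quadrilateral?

The shoelace formula gives twice the area as |((-14)·(-12) − (-16)·3) + ((-16)·18 − 13·(-12)) + (13·13 − (-8)·18) + ((-8)·3 − (-14)·13)| = 555, so the area is 277.5.
The number of boundary lattice points is Σ gcd(|Δx|,|Δy|) = gcd(2,15) + gcd(29,30) + gcd(21,5) + gcd(6,10) = 1+1+1+2 = 5.
Pick's theorem gives I = A − B/2 + 1 = 277.5 − 5/2 + 1 = 276.

276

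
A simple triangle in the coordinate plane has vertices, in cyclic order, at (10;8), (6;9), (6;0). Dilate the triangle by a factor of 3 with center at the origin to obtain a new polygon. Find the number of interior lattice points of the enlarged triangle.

Using the shoelace formula, 2A = |[10·9 − 6·8] + [6·0 − 6·9] + [6·8 − 10·0]| = 36, so the area is 18.
Along each edge there are gcd(|Δx|,|Δy|)+1 lattice points, so counting each shared vertex once the boundary has gcd(4,1) + gcd(0,9) + gcd(4,8) = 1+9+4 = 14.
Scaling by 3 multiplies the area by 3² = 9 (so the new area is 162) and multiplies the boundary lattice-point count by 3, giving 42.
By Pick's theorem, the interior count of the dilated polygon is 162 − 42/2 + 1 = 142.

142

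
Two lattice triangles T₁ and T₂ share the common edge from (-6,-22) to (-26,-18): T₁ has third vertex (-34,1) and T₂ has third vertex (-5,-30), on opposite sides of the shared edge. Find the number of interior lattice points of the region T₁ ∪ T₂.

250

The union is the simple quadrilateral with vertices (-6,-22), (-34,1), (-26,-18), (-5,-30) in order.
The shoelace formula gives twice the area as |((-6)·1 − (-34)·(-22)) + ((-34)·(-18) − (-26)·1) + ((-26)·(-30) − (-5)·(-18)) + ((-5)·(-22) − (-6)·(-30))| = 504, so the area is 252.
Summing gcd(|Δx|,|Δy|) over the edges gives the boundary count: gcd(28,23) + gcd(8,19) + gcd(21,12) + gcd(1,8) = 1+1+3+1 = 6.
By Pick's theorem I = A − B/2 + 1 = 252 − 6/2 + 1 = 250.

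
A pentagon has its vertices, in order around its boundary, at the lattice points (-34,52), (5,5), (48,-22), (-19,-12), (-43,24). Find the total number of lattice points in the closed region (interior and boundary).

2092

Using the shoelace formula, 2A = |[(-34)·5 − 5·52] + [5·(-22) − 48·5] + [48·(-12) − (-19)·(-22)] + [(-19)·24 − (-43)·(-12)] + [(-43)·52 − (-34)·24]| = 4166, so the area is 2083.
Summing gcd(|Δx|,|Δy|) over the edges gives the boundary count: gcd(39,47) + gcd(43,27) + gcd(67,10) + gcd(24,36) + gcd(9,28) = 1+1+1+12+1 = 16.
Pick's theorem gives I = A − B/2 + 1 = 2083 − 16/2 + 1 = 2076, so the closed region contains I + B = 2076 + 16 = 2092 lattice points.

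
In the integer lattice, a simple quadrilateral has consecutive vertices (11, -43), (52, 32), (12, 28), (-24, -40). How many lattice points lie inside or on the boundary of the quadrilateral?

The shoelace formula gives twice the area as |[11·32 − 52·(-43)] + [52·28 − 12·32] + [12·(-40) − (-24)·28] + [(-24)·(-43) − 11·(-40)]| = 5324, so the area is 2662.
Summing gcd(|Δx|,|Δy|) over the edges gives the boundary count: gcd(41,75) + gcd(40,4) + gcd(36,68) + gcd(35,3) = 1+4+4+1 = 10.
Pick's theorem gives I = A − B/2 + 1 = 2662 − 10/2 + 1 = 2658, so the closed region contains I + B = 2658 + 10 = 2668 lattice points.

2668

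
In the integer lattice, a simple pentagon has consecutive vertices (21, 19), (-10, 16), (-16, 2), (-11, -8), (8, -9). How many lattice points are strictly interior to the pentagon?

704

Using the shoelace formula, 2A = |(21·16 − (-10)·19) + ((-10)·2 − (-16)·16) + ((-16)·(-8) − (-11)·2) + ((-11)·(-9) − 8·(-8)) + (8·19 − 21·(-9))| = 1416, so the area is 708.
Summing gcd(|Δx|,|Δy|) over the edges gives the boundary count: gcd(31,3) + gcd(6,14) + gcd(5,10) + gcd(19,1) + gcd(13,28) = 1+2+5+1+1 = 10.
Pick's theorem gives I = A − B/2 + 1 = 708 − 10/2 + 1 = 704.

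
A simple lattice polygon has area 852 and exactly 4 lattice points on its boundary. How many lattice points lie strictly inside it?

Pick's theorem A = I + B/2 − 1 rearranges to I = A − B/2 + 1 = 852 − 4/2 + 1 = 851.

851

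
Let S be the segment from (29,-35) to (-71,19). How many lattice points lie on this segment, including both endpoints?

The number of lattice points on a segment between lattice points is gcd(|Δx|,|Δy|) + 1 = gcd(100,54) + 1 = 2 + 1 = 3.

3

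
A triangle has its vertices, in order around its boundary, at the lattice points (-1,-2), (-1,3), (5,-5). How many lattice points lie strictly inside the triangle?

By the shoelace formula, twice the signed area is |((-1)·3 − (-1)·(-2)) + ((-1)·(-5) − 5·3) + (5·(-2) − (-1)·(-5))| = 30, so the area is 15.
The number of boundary lattice points is Σ gcd(|Δx|,|Δy|) = gcd(0,5) + gcd(6,8) + gcd(6,3) = 5+2+3 = 10.
Pick's theorem gives I = A − B/2 + 1 = 15 − 10/2 + 1 = 11.

11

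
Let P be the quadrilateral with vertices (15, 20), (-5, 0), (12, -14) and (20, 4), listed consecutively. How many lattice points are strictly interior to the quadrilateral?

By the shoelace formula, twice the signed area is |[15·0 − (-5)·20] + [(-5)·(-14) − 12·0] + [12·4 − 20·(-14)] + [20·20 − 15·4]| = 838, so the area is 419.
Summing gcd(|Δx|,|Δy|) over the edges gives the boundary count: gcd(20,20) + gcd(17,14) + gcd(8,18) + gcd(5,16) = 20+1+2+1 = 24.
Pick's theorem gives I = A − B/2 + 1 = 419 − 24/2 + 1 = 408.

408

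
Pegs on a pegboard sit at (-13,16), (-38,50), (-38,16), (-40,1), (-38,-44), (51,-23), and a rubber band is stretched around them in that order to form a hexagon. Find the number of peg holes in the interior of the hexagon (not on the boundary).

3624

The shoelace formula gives twice the area as |((-13)·50 − (-38)·16) + ((-38)·16 − (-38)·50) + ((-38)·1 − (-40)·16) + ((-40)·(-44) − (-38)·1) + ((-38)·(-23) − 51·(-44)) + (51·16 − (-13)·(-23))| = 7285, so the area is 7285/2.
Along each edge there are gcd(|Δx|,|Δy|)+1 lattice points, so counting each shared vertex once the boundary has gcd(25,34) + gcd(0,34) + gcd(2,15) + gcd(2,45) + gcd(89,21) + gcd(64,39) = 1+34+1+1+1+1 = 39.
Pick's theorem gives I = A − B/2 + 1 = 7285/2 − 39/2 + 1 = 3624.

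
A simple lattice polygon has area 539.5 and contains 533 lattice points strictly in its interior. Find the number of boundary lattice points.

15

Pick's theorem gives A = I + B/2 − 1, so B = 2(A − I + 1) = 2(539.5 − 533 + 1) = 15.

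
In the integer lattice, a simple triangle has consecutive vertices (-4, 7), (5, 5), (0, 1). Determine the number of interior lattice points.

22

Using the shoelace formula, 2A = |((-4)·5 − 5·7) + (5·1 − 0·5) + (0·7 − (-4)·1)| = 46, so the area is 23.
Summing gcd(|Δx|,|Δy|) over the edges gives the boundary count: gcd(9,2) + gcd(5,4) + gcd(4,6) = 1+1+2 = 4.
Pick's theorem gives I = A − B/2 + 1 = 23 − 4/2 + 1 = 22.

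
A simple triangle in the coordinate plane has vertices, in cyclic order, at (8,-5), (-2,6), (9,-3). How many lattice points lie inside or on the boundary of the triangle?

Using the shoelace formula, 2A = |[8·6 − (-2)·(-5)] + [(-2)·(-3) − 9·6] + [9·(-5) − 8·(-3)]| = 31, so the area is 31/2.
Along each edge there are gcd(|Δx|,|Δy|)+1 lattice points, so counting each shared vertex once the boundary has gcd(10,11) + gcd(11,9) + gcd(1,2) = 1+1+1 = 3.
Pick's theorem gives I = A − B/2 + 1 = 31/2 − 3/2 + 1 = 15, so the closed region contains I + B = 15 + 3 = 18 lattice points.

18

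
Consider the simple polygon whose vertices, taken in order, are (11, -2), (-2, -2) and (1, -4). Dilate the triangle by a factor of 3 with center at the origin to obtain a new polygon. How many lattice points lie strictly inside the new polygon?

94

Using the shoelace formula, 2A = |[11·(-2) − (-2)·(-2)] + [(-2)·(-4) − 1·(-2)] + [1·(-2) − 11·(-4)]| = 26, so the area is 13.
Along each edge there are gcd(|Δx|,|Δy|)+1 lattice points, so counting each shared vertex once the boundary has gcd(13,0) + gcd(3,2) + gcd(10,2) = 13+1+2 = 16.
Scaling by 3 multiplies the area by 3² = 9 (so the new area is 117) and multiplies the boundary lattice-point count by 3, giving 48.
By Pick's theorem, the interior count of the dilated polygon is 117 − 48/2 + 1 = 94.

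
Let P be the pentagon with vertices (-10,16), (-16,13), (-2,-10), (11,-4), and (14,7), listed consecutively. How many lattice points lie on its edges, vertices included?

9

The number of boundary lattice points is Σ gcd(|Δx|,|Δy|) = gcd(6,3) + gcd(14,23) + gcd(13,6) + gcd(3,11) + gcd(24,9) = 3+1+1+1+3 = 9.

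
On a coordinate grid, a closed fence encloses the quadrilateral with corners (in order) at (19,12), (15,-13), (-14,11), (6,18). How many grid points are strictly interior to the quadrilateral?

515

The shoelace formula gives twice the area as |[19·(-13) − 15·12] + [15·11 − (-14)·(-13)] + [(-14)·18 − 6·11] + [6·12 − 19·18]| = 1032, so the area is 516.
The number of boundary lattice points is Σ gcd(|Δx|,|Δy|) = gcd(4,25) + gcd(29,24) + gcd(20,7) + gcd(13,6) = 1+1+1+1 = 4.
By Pick's theorem A = I + B/2 − 1, so I = 516 − 4/2 + 1 = 515.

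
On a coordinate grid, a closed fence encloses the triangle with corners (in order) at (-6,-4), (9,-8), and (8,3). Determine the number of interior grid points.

77

Using the shoelace formula, 2A = |((-6)·(-8) − 9·(-4)) + (9·3 − 8·(-8)) + (8·(-4) − (-6)·3)| = 161, so the area is 161/2.
Along each edge there are gcd(|Δx|,|Δy|)+1 lattice points, so counting each shared vertex once the boundary has gcd(15,4) + gcd(1,11) + gcd(14,7) = 1+1+7 = 9.
By Pick's theorem A = I + B/2 − 1, so I = 161/2 − 9/2 + 1 = 77.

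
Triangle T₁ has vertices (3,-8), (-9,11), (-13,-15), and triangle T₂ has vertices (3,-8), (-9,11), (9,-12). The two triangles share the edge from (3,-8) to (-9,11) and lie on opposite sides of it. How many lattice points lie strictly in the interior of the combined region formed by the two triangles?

The union is the simple quadrilateral with vertices (3,-8), (-13,-15), (-9,11), (9,-12) in order.
By the shoelace formula, twice the signed area is |(3·(-15) − (-13)·(-8)) + ((-13)·11 − (-9)·(-15)) + ((-9)·(-12) − 9·11) + (9·(-8) − 3·(-12))| = 454, so the area is 227.
Along each edge there are gcd(|Δx|,|Δy|)+1 lattice points, so counting each shared vertex once the boundary has gcd(16,7) + gcd(4,26) + gcd(18,23) + gcd(6,4) = 1+2+1+2 = 6.
By Pick's theorem I = A − B/2 + 1 = 227 − 6/2 + 1 = 225.

225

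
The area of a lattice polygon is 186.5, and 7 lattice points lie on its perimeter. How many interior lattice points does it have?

184

Pick's theorem A = I + B/2 − 1 rearranges to I = A − B/2 + 1 = 186.5 − 7/2 + 1 = 184.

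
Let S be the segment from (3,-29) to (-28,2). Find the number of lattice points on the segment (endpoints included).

32

The number of lattice points on a segment between lattice points is gcd(|Δx|,|Δy|) + 1 = gcd(31,31) + 1 = 31 + 1 = 32.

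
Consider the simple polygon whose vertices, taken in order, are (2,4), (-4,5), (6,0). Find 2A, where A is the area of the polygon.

20

The shoelace formula gives twice the area as |(2·5 − (-4)·4) + ((-4)·0 − 6·5) + (6·4 − 2·0)| = 20, so the area is 10.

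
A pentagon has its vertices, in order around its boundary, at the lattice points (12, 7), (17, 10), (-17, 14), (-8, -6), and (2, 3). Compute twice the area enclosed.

The shoelace formula gives twice the area as |[12·10 − 17·7] + [17·14 − (-17)·10] + [(-17)·(-6) − (-8)·14] + [(-8)·3 − 2·(-6)] + [2·7 − 12·3]| = 589, so the area is 294.5.

589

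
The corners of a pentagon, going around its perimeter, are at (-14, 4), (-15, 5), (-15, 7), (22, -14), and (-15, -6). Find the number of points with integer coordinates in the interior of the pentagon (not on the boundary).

By the shoelace formula, twice the signed area is |((-14)·5 − (-15)·4) + ((-15)·7 − (-15)·5) + ((-15)·(-14) − 22·7) + (22·(-6) − (-15)·(-14)) + ((-15)·4 − (-14)·(-6))| = 470, so the area is 235.
Along each edge there are gcd(|Δx|,|Δy|)+1 lattice points, so counting each shared vertex once the boundary has gcd(1,1) + gcd(0,2) + gcd(37,21) + gcd(37,8) + gcd(1,10) = 1+2+1+1+1 = 6.
Pick's theorem gives I = A − B/2 + 1 = 235 − 6/2 + 1 = 233.

233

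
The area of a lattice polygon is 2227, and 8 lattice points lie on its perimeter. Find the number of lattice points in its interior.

Pick's theorem A = I + B/2 − 1 rearranges to I = A − B/2 + 1 = 2227 − 8/2 + 1 = 2224.

2224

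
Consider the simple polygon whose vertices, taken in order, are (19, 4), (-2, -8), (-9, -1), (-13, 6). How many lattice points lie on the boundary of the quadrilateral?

13

Along each edge there are gcd(|Δx|,|Δy|)+1 lattice points, so counting each shared vertex once the boundary has gcd(21,12) + gcd(7,7) + gcd(4,7) + gcd(32,2) = 3+7+1+2 = 13.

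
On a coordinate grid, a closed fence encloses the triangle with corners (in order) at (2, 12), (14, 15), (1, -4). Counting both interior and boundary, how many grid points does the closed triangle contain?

Using the shoelace formula, 2A = |(2·15 − 14·12) + (14·(-4) − 1·15) + (1·12 − 2·(-4))| = 189, so the area is 94.5.
The number of boundary lattice points is Σ gcd(|Δx|,|Δy|) = gcd(12,3) + gcd(13,19) + gcd(1,16) = 3+1+1 = 5.
Pick's theorem gives I = A − B/2 + 1 = 94.5 − 5/2 + 1 = 93, so the closed region contains I + B = 93 + 5 = 98 lattice points.

98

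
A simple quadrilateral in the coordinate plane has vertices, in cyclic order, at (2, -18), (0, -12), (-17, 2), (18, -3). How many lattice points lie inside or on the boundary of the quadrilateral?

The shoelace formula gives twice the area as |(2·(-12) − 0·(-18)) + (0·2 − (-17)·(-12)) + ((-17)·(-3) − 18·2) + (18·(-18) − 2·(-3))| = 531, so the area is 531/2.
The number of boundary lattice points is Σ gcd(|Δx|,|Δy|) = gcd(2,6) + gcd(17,14) + gcd(35,5) + gcd(16,15) = 2+1+5+1 = 9.
Pick's theorem gives I = A − B/2 + 1 = 531/2 − 9/2 + 1 = 262, so the closed region contains I + B = 262 + 9 = 271 lattice points.

271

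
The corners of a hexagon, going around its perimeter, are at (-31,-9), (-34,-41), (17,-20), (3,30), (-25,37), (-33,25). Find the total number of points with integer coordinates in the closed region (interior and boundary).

Using the shoelace formula, 2A = |[(-31)·(-41) − (-34)·(-9)] + [(-34)·(-20) − 17·(-41)] + [17·30 − 3·(-20)] + [3·37 − (-25)·30] + [(-25)·25 − (-33)·37] + [(-33)·(-9) − (-31)·25]| = 5441, so the area is 2720.5.
Summing gcd(|Δx|,|Δy|) over the edges gives the boundary count: gcd(3,32) + gcd(51,21) + gcd(14,50) + gcd(28,7) + gcd(8,12) + gcd(2,34) = 1+3+2+7+4+2 = 19.
Pick's theorem gives I = A − B/2 + 1 = 2720.5 − 19/2 + 1 = 2712, so the closed region contains I + B = 2712 + 19 = 2731 lattice points.

2731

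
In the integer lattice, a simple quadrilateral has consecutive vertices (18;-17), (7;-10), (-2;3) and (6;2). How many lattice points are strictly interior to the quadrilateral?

Using the shoelace formula, 2A = |(18·(-10) − 7·(-17)) + (7·3 − (-2)·(-10)) + ((-2)·2 − 6·3) + (6·(-17) − 18·2)| = 220, so the area is 110.
Along each edge there are gcd(|Δx|,|Δy|)+1 lattice points, so counting each shared vertex once the boundary has gcd(11,7) + gcd(9,13) + gcd(8,1) + gcd(12,19) = 1+1+1+1 = 4.
By Pick's theorem A = I + B/2 − 1, so I = 110 − 4/2 + 1 = 109.

109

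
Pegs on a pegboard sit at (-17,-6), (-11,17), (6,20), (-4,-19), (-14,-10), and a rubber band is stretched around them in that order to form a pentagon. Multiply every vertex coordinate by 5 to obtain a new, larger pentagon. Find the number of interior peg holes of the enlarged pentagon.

12776

Using the shoelace formula, 2A = |[(-17)·17 − (-11)·(-6)] + [(-11)·20 − 6·17] + [6·(-19) − (-4)·20] + [(-4)·(-10) − (-14)·(-19)] + [(-14)·(-6) − (-17)·(-10)]| = 1023, so the area is 1023/2.
The number of boundary lattice points is Σ gcd(|Δx|,|Δy|) = gcd(6,23) + gcd(17,3) + gcd(10,39) + gcd(10,9) + gcd(3,4) = 1+1+1+1+1 = 5.
Scaling by 5 multiplies the area by 5² = 25 (so the new area is 12787.5) and multiplies the boundary lattice-point count by 5, giving 25.
By Pick's theorem, the interior count of the dilated polygon is 12787.5 − 25/2 + 1 = 12776.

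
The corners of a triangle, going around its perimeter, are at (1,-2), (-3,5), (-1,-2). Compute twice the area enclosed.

The shoelace formula gives twice the area as |(1·5 − (-3)·(-2)) + ((-3)·(-2) − (-1)·5) + ((-1)·(-2) − 1·(-2))| = 14, so the area is 7.

14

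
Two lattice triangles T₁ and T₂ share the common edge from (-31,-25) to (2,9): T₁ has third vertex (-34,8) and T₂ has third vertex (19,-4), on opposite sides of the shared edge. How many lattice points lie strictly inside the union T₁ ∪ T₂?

The union is the simple quadrilateral with vertices (-31,-25), (-34,8), (2,9), (19,-4) in order.
The shoelace formula gives twice the area as |[(-31)·8 − (-34)·(-25)] + [(-34)·9 − 2·8] + [2·(-4) − 19·9] + [19·(-25) − (-31)·(-4)]| = 2198, so the area is 1099.
Along each edge there are gcd(|Δx|,|Δy|)+1 lattice points, so counting each shared vertex once the boundary has gcd(3,33) + gcd(36,1) + gcd(17,13) + gcd(50,21) = 3+1+1+1 = 6.
By Pick's theorem I = A − B/2 + 1 = 1099 − 6/2 + 1 = 1097.

1097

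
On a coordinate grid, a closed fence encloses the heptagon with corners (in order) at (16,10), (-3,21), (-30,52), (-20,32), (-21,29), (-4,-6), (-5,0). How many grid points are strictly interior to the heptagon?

580

Using the shoelace formula, 2A = |(16·21 − (-3)·10) + ((-3)·52 − (-30)·21) + ((-30)·32 − (-20)·52) + ((-20)·29 − (-21)·32) + ((-21)·(-6) − (-4)·29) + ((-4)·0 − (-5)·(-6)) + ((-5)·10 − 16·0)| = 1174, so the area is 587.
The number of boundary lattice points is Σ gcd(|Δx|,|Δy|) = gcd(19,11) + gcd(27,31) + gcd(10,20) + gcd(1,3) + gcd(17,35) + gcd(1,6) + gcd(21,10) = 1+1+10+1+1+1+1 = 16.
Pick's theorem gives I = A − B/2 + 1 = 587 − 16/2 + 1 = 580.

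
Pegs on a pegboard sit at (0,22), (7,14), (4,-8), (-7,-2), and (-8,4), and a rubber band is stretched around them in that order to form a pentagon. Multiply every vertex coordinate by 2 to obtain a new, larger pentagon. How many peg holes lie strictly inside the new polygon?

1095

By the shoelace formula, twice the signed area is |(0·14 − 7·22) + (7·(-8) − 4·14) + (4·(-2) − (-7)·(-8)) + ((-7)·4 − (-8)·(-2)) + ((-8)·22 − 0·4)| = 550, so the area is 275.
The number of boundary lattice points is Σ gcd(|Δx|,|Δy|) = gcd(7,8) + gcd(3,22) + gcd(11,6) + gcd(1,6) + gcd(8,18) = 1+1+1+1+2 = 6.
Scaling by 2 multiplies the area by 2² = 4 (so the new area is 1100) and multiplies the boundary lattice-point count by 2, giving 12.
By Pick's theorem, the interior count of the dilated polygon is 1100 − 12/2 + 1 = 1095.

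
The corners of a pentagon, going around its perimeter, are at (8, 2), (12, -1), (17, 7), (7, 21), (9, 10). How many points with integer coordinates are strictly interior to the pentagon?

The shoelace formula gives twice the area as |[8·(-1) − 12·2] + [12·7 − 17·(-1)] + [17·21 − 7·7] + [7·10 − 9·21] + [9·2 − 8·10]| = 196, so the area is 98.
The number of boundary lattice points is Σ gcd(|Δx|,|Δy|) = gcd(4,3) + gcd(5,8) + gcd(10,14) + gcd(2,11) + gcd(1,8) = 1+1+2+1+1 = 6.
Pick's theorem gives I = A − B/2 + 1 = 98 − 6/2 + 1 = 96.

96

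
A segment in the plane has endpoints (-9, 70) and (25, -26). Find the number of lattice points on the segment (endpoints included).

The number of lattice points on a segment between lattice points is gcd(|Δx|,|Δy|) + 1 = gcd(34,96) + 1 = 2 + 1 = 3.

3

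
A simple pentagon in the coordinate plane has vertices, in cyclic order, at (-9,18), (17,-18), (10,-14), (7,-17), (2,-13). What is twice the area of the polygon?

Using the shoelace formula, 2A = |((-9)·(-18) − 17·18) + (17·(-14) − 10·(-18)) + (10·(-17) − 7·(-14)) + (7·(-13) − 2·(-17)) + (2·18 − (-9)·(-13))| = 412, so the area is 206.

412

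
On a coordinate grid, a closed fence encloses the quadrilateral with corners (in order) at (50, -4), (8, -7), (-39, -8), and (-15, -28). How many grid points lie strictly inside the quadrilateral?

Using the shoelace formula, 2A = |(50·(-7) − 8·(-4)) + (8·(-8) − (-39)·(-7)) + ((-39)·(-28) − (-15)·(-8)) + ((-15)·(-4) − 50·(-28))| = 1777, so the area is 888.5.
Along each edge there are gcd(|Δx|,|Δy|)+1 lattice points, so counting each shared vertex once the boundary has gcd(42,3) + gcd(47,1) + gcd(24,20) + gcd(65,24) = 3+1+4+1 = 9.
Pick's theorem gives I = A − B/2 + 1 = 888.5 − 9/2 + 1 = 885.

885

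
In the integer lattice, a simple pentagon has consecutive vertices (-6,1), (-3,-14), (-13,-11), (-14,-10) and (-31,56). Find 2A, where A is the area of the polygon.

By the shoelace formula, twice the signed area is |((-6)·(-14) − (-3)·1) + ((-3)·(-11) − (-13)·(-14)) + ((-13)·(-10) − (-14)·(-11)) + ((-14)·56 − (-31)·(-10)) + ((-31)·1 − (-6)·56)| = 875, so the area is 437.5.

875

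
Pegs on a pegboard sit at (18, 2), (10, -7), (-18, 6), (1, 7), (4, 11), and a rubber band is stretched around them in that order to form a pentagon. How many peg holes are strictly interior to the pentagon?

274

The shoelace formula gives twice the area as |[18·(-7) − 10·2] + [10·6 − (-18)·(-7)] + [(-18)·7 − 1·6] + [1·11 − 4·7] + [4·2 − 18·11]| = 551, so the area is 551/2.
Along each edge there are gcd(|Δx|,|Δy|)+1 lattice points, so counting each shared vertex once the boundary has gcd(8,9) + gcd(28,13) + gcd(19,1) + gcd(3,4) + gcd(14,9) = 1+1+1+1+1 = 5.
Pick's theorem gives I = A − B/2 + 1 = 551/2 − 5/2 + 1 = 274.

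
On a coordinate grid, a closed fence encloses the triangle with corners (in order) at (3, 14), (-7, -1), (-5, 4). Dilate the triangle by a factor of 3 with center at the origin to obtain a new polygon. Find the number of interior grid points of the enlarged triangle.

79

The shoelace formula gives twice the area as |[3·(-1) − (-7)·14] + [(-7)·4 − (-5)·(-1)] + [(-5)·14 − 3·4]| = 20, so the area is 10.
Summing gcd(|Δx|,|Δy|) over the edges gives the boundary count: gcd(10,15) + gcd(2,5) + gcd(8,10) = 5+1+2 = 8.
Scaling by 3 multiplies the area by 3² = 9 (so the new area is 90) and multiplies the boundary lattice-point count by 3, giving 24.
By Pick's theorem, the interior count of the dilated polygon is 90 − 24/2 + 1 = 79.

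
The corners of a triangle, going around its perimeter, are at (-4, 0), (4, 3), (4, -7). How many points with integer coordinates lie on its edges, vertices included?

12

Along each edge there are gcd(|Δx|,|Δy|)+1 lattice points, so counting each shared vertex once the boundary has gcd(8,3) + gcd(0,10) + gcd(8,7) = 1+10+1 = 12.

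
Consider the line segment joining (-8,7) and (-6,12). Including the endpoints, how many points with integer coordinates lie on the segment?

2

The number of lattice points on a segment between lattice points is gcd(|Δx|,|Δy|) + 1 = gcd(2,5) + 1 = 1 + 1 = 2.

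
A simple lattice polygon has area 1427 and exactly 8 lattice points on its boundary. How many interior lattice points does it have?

Pick's theorem A = I + B/2 − 1 rearranges to I = A − B/2 + 1 = 1427 − 8/2 + 1 = 1424.

1424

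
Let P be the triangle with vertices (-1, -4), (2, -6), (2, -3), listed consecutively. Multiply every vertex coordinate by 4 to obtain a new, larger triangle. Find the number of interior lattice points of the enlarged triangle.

63

By the shoelace formula, twice the signed area is |((-1)·(-6) − 2·(-4)) + (2·(-3) − 2·(-6)) + (2·(-4) − (-1)·(-3))| = 9, so the area is 9/2.
Summing gcd(|Δx|,|Δy|) over the edges gives the boundary count: gcd(3,2) + gcd(0,3) + gcd(3,1) = 1+3+1 = 5.
Scaling by 4 multiplies the area by 4² = 16 (so the new area is 72) and multiplies the boundary lattice-point count by 4, giving 20.
By Pick's theorem, the interior count of the dilated polygon is 72 − 20/2 + 1 = 63.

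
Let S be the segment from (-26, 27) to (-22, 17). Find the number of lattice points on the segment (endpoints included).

3

The number of lattice points on a segment between lattice points is gcd(|Δx|,|Δy|) + 1 = gcd(4,10) + 1 = 2 + 1 = 3.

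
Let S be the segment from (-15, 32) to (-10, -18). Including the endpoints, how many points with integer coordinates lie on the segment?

6

The number of lattice points on a segment between lattice points is gcd(|Δx|,|Δy|) + 1 = gcd(5,50) + 1 = 5 + 1 = 6.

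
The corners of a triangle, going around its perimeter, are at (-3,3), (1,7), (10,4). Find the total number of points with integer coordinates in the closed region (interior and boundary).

By the shoelace formula, twice the signed area is |[(-3)·7 − 1·3] + [1·4 − 10·7] + [10·3 − (-3)·4]| = 48, so the area is 24.
Summing gcd(|Δx|,|Δy|) over the edges gives the boundary count: gcd(4,4) + gcd(9,3) + gcd(13,1) = 4+3+1 = 8.
Pick's theorem gives I = A − B/2 + 1 = 24 − 8/2 + 1 = 21, so the closed region contains I + B = 21 + 8 = 29 lattice points.

29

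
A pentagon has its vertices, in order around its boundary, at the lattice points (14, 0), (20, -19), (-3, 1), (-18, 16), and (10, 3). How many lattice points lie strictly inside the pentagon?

The shoelace formula gives twice the area as |[14·(-19) − 20·0] + [20·1 − (-3)·(-19)] + [(-3)·16 − (-18)·1] + [(-18)·3 − 10·16] + [10·0 − 14·3]| = 589, so the area is 589/2.
Along each edge there are gcd(|Δx|,|Δy|)+1 lattice points, so counting each shared vertex once the boundary has gcd(6,19) + gcd(23,20) + gcd(15,15) + gcd(28,13) + gcd(4,3) = 1+1+15+1+1 = 19.
Pick's theorem gives I = A − B/2 + 1 = 589/2 − 19/2 + 1 = 286.

286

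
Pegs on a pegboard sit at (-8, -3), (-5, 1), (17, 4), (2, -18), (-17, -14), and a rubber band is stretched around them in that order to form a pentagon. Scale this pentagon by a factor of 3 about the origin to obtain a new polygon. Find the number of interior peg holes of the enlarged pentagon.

3454

The shoelace formula gives twice the area as |[(-8)·1 − (-5)·(-3)] + [(-5)·4 − 17·1] + [17·(-18) − 2·4] + [2·(-14) − (-17)·(-18)] + [(-17)·(-3) − (-8)·(-14)]| = 769, so the area is 384.5.
Summing gcd(|Δx|,|Δy|) over the edges gives the boundary count: gcd(3,4) + gcd(22,3) + gcd(15,22) + gcd(19,4) + gcd(9,11) = 1+1+1+1+1 = 5.
Scaling by 3 multiplies the area by 3² = 9 (so the new area is 3460.5) and multiplies the boundary lattice-point count by 3, giving 15.
By Pick's theorem, the interior count of the dilated polygon is 3460.5 − 15/2 + 1 = 3454.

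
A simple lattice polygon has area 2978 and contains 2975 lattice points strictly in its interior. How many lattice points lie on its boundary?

8

Pick's theorem gives A = I + B/2 − 1, so B = 2(A − I + 1) = 2(2978 − 2975 + 1) = 8.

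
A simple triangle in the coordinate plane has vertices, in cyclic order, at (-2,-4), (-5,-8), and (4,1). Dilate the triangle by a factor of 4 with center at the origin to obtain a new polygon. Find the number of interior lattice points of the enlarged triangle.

By the shoelace formula, twice the signed area is |[(-2)·(-8) − (-5)·(-4)] + [(-5)·1 − 4·(-8)] + [4·(-4) − (-2)·1]| = 9, so the area is 4.5.
Summing gcd(|Δx|,|Δy|) over the edges gives the boundary count: gcd(3,4) + gcd(9,9) + gcd(6,5) = 1+9+1 = 11.
Scaling by 4 multiplies the area by 4² = 16 (so the new area is 72) and multiplies the boundary lattice-point count by 4, giving 44.
By Pick's theorem, the interior count of the dilated polygon is 72 − 44/2 + 1 = 51.

51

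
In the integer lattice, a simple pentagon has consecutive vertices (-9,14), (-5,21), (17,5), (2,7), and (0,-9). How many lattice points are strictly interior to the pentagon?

243

By the shoelace formula, twice the signed area is |[(-9)·21 − (-5)·14] + [(-5)·5 − 17·21] + [17·7 − 2·5] + [2·(-9) − 0·7] + [0·14 − (-9)·(-9)]| = 491, so the area is 245.5.
The number of boundary lattice points is Σ gcd(|Δx|,|Δy|) = gcd(4,7) + gcd(22,16) + gcd(15,2) + gcd(2,16) + gcd(9,23) = 1+2+1+2+1 = 7.
Pick's theorem gives I = A − B/2 + 1 = 245.5 − 7/2 + 1 = 243.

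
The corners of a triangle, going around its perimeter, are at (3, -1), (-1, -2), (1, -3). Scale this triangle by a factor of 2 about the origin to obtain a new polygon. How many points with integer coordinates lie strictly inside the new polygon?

9

The shoelace formula gives twice the area as |[3·(-2) − (-1)·(-1)] + [(-1)·(-3) − 1·(-2)] + [1·(-1) − 3·(-3)]| = 6, so the area is 3.
The number of boundary lattice points is Σ gcd(|Δx|,|Δy|) = gcd(4,1) + gcd(2,1) + gcd(2,2) = 1+1+2 = 4.
Scaling by 2 multiplies the area by 2² = 4 (so the new area is 12) and multiplies the boundary lattice-point count by 2, giving 8.
By Pick's theorem, the interior count of the dilated polygon is 12 − 8/2 + 1 = 9.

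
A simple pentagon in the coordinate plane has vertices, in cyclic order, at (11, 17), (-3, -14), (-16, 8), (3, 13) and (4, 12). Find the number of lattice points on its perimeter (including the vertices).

5

The number of boundary lattice points is Σ gcd(|Δx|,|Δy|) = gcd(14,31) + gcd(13,22) + gcd(19,5) + gcd(1,1) + gcd(7,5) = 1+1+1+1+1 = 5.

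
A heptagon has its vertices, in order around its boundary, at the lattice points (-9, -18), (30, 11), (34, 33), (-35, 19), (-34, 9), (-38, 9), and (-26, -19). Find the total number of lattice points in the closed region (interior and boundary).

The shoelace formula gives twice the area as |[(-9)·11 − 30·(-18)] + [30·33 − 34·11] + [34·19 − (-35)·33] + [(-35)·9 − (-34)·19] + [(-34)·9 − (-38)·9] + [(-38)·(-19) − (-26)·9] + [(-26)·(-18) − (-9)·(-19)]| = 4478, so the area is 2239.
The number of boundary lattice points is Σ gcd(|Δx|,|Δy|) = gcd(39,29) + gcd(4,22) + gcd(69,14) + gcd(1,10) + gcd(4,0) + gcd(12,28) + gcd(17,1) = 1+2+1+1+4+4+1 = 14.
Pick's theorem gives I = A − B/2 + 1 = 2239 − 14/2 + 1 = 2233, so the closed region contains I + B = 2233 + 14 = 2247 lattice points.

2247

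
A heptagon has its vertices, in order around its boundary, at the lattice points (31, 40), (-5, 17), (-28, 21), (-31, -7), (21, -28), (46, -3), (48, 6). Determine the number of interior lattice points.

3147

By the shoelace formula, twice the signed area is |(31·17 − (-5)·40) + ((-5)·21 − (-28)·17) + ((-28)·(-7) − (-31)·21) + ((-31)·(-28) − 21·(-7)) + (21·(-3) − 46·(-28)) + (46·6 − 48·(-3)) + (48·40 − 31·6)| = 6339, so the area is 3169.5.
Summing gcd(|Δx|,|Δy|) over the edges gives the boundary count: gcd(36,23) + gcd(23,4) + gcd(3,28) + gcd(52,21) + gcd(25,25) + gcd(2,9) + gcd(17,34) = 1+1+1+1+25+1+17 = 47.
Pick's theorem gives I = A − B/2 + 1 = 3169.5 − 47/2 + 1 = 3147.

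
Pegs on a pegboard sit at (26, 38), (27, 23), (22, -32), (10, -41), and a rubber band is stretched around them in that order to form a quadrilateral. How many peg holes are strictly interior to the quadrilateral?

The shoelace formula gives twice the area as |[26·23 − 27·38] + [27·(-32) − 22·23] + [22·(-41) − 10·(-32)] + [10·38 − 26·(-41)]| = 934, so the area is 467.
Summing gcd(|Δx|,|Δy|) over the edges gives the boundary count: gcd(1,15) + gcd(5,55) + gcd(12,9) + gcd(16,79) = 1+5+3+1 = 10.
By Pick's theorem A = I + B/2 − 1, so I = 467 − 10/2 + 1 = 463.

463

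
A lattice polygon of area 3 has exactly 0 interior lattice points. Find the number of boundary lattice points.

Pick's theorem gives A = I + B/2 − 1, so B = 2(A − I + 1) = 2(3 − 0 + 1) = 8.

8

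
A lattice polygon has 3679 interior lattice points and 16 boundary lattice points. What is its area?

Pick's theorem states A = I + B/2 − 1, so A = 3679 + 16/2 − 1 = 3686.

3686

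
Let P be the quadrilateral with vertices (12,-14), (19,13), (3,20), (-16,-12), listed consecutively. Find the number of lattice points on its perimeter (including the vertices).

Summing gcd(|Δx|,|Δy|) over the edges gives the boundary count: gcd(7,27) + gcd(16,7) + gcd(19,32) + gcd(28,2) = 1+1+1+2 = 5.

5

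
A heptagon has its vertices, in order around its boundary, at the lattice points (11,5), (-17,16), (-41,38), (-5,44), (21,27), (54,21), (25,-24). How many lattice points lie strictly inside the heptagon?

The shoelace formula gives twice the area as |(11·16 − (-17)·5) + ((-17)·38 − (-41)·16) + ((-41)·44 − (-5)·38) + ((-5)·27 − 21·44) + (21·21 − 54·27) + (54·(-24) − 25·21) + (25·5 − 11·(-24))| = 4851, so the area is 2425.5.
Along each edge there are gcd(|Δx|,|Δy|)+1 lattice points, so counting each shared vertex once the boundary has gcd(28,11) + gcd(24,22) + gcd(36,6) + gcd(26,17) + gcd(33,6) + gcd(29,45) + gcd(14,29) = 1+2+6+1+3+1+1 = 15.
By Pick's theorem A = I + B/2 − 1, so I = 2425.5 − 15/2 + 1 = 2419.

2419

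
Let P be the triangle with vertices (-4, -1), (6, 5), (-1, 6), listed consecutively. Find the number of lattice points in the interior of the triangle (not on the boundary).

25

The shoelace formula gives twice the area as |((-4)·5 − 6·(-1)) + (6·6 − (-1)·5) + ((-1)·(-1) − (-4)·6)| = 52, so the area is 26.
Along each edge there are gcd(|Δx|,|Δy|)+1 lattice points, so counting each shared vertex once the boundary has gcd(10,6) + gcd(7,1) + gcd(3,7) = 2+1+1 = 4.
By Pick's theorem A = I + B/2 − 1, so I = 26 − 4/2 + 1 = 25.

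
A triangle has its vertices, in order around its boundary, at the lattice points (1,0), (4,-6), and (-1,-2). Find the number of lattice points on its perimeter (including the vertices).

The number of boundary lattice points is Σ gcd(|Δx|,|Δy|) = gcd(3,6) + gcd(5,4) + gcd(2,2) = 3+1+2 = 6.

6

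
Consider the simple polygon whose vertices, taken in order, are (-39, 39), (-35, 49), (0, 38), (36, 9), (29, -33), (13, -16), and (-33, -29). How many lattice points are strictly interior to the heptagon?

4019

Using the shoelace formula, 2A = |((-39)·49 − (-35)·39) + ((-35)·38 − 0·49) + (0·9 − 36·38) + (36·(-33) − 29·9) + (29·(-16) − 13·(-33)) + (13·(-29) − (-33)·(-16)) + ((-33)·39 − (-39)·(-29))| = 8051, so the area is 8051/2.
Summing gcd(|Δx|,|Δy|) over the edges gives the boundary count: gcd(4,10) + gcd(35,11) + gcd(36,29) + gcd(7,42) + gcd(16,17) + gcd(46,13) + gcd(6,68) = 2+1+1+7+1+1+2 = 15.
By Pick's theorem A = I + B/2 − 1, so I = 8051/2 − 15/2 + 1 = 4019.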